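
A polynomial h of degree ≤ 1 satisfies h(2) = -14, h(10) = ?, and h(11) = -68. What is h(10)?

The 2 known points determine the degree-1 polynomial uniquely.
Write h(t) = at + b. Substituting each data point gives a linear system:
  2a + b = -14
  11a + b = -68
Solving the system yields a = -6, b = -2.
So h(t) = -6t - 2.
Then h(10) = -62.

-62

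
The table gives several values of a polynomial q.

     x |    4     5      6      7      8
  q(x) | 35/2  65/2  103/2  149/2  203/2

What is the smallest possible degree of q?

Forward differences of the values at x = 4, 5, 6, 7, 8:
  q  : 35/2  65/2  103/2  149/2  203/2
  Δ  : 15  19  23  27
  Δ^2: 4  4  4
  Δ^3: 0  0
  Δ^4: 0
The second differences are constant (4) and nonzero, while all higher differences vanish, so the minimal degree is 2.

2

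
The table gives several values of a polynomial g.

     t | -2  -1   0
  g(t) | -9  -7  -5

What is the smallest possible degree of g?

Forward differences of the values at t = -2, -1, 0:
  g  : -9  -7  -5
  Δ  : 2  2
  Δ^2: 0
The first differences are constant (2) and nonzero, while all higher differences vanish, so the minimal degree is 1.

1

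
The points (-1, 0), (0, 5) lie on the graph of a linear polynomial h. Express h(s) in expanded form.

Using the Lagrange interpolation formula with nodes -1, 0:
  L_0(s) = s / -1
  L_1(s) = (s + 1) / 1
Then h(s) = 0·L_0(s) + 5·L_1(s).
Expanding and collecting terms gives h(s) = 5s + 5.
Check: h(-1) = 0. ✓

h(s) = 5s + 5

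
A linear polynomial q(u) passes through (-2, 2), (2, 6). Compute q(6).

10

Write q(u) = au + b. Substituting each data point gives a linear system:
  -2a + b = 2
  2a + b = 6
Solving the system yields a = 1, b = 4.
So q(u) = u + 4.
Then q(6) = 10.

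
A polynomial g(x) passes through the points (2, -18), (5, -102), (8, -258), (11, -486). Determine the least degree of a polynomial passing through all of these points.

2

Forward differences of the values at x = 2, 5, 8, 11:
  g  : -18  -102  -258  -486
  Δ  : -84  -156  -228
  Δ^2: -72  -72
  Δ^3: 0
The second differences are constant (-72) and nonzero, while all higher differences vanish, so the minimal degree is 2.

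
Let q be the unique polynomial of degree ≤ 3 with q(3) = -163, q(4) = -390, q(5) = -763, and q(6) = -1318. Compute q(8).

Write q(x) = ax^3 + bx^2 + cx + d. Substituting each data point gives a linear system:
  27a + 9b + 3c + d = -163
  64a + 16b + 4c + d = -390
  125a + 25b + 5c + d = -763
  216a + 36b + 6c + d = -1318
Solving the system yields a = -6, b = -1, c = 2, d = 2.
So q(x) = -6x^3 - x^2 + 2x + 2.
Then q(8) = -3118.

-3118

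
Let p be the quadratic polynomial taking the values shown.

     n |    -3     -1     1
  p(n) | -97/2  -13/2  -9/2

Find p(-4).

-169/2

Forward differences of the values at n = -3, -1, 1:
  p  : -97/2  -13/2  -9/2
  Δ  : 42  2
  Δ^2: -40
The second differences are constant, confirming degree 2.
Interpolating (Newton forward form) and evaluating at n = -4 gives p(-4) = -169/2.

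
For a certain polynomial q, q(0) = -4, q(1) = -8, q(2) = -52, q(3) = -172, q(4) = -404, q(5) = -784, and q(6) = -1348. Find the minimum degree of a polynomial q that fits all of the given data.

3

Forward differences of the values at n = 0, 1, 2, 3, 4, 5, 6:
  q  : -4  -8  -52  -172  -404  -784  -1348
  Δ  : -4  -44  -120  -232  -380  -564
  Δ^2: -40  -76  -112  -148  -184
  Δ^3: -36  -36  -36  -36
  Δ^4: 0  0  0
  Δ^5: 0  0
  Δ^6: 0
The third differences are constant (-36) and nonzero, while all higher differences vanish, so the minimal degree is 3.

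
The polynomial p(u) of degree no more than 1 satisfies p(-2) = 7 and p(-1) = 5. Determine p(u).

p(u) = -2u + 3

Write p(u) = au + b. Substituting each data point gives a linear system:
  -2a + b = 7
  -a + b = 5
Solving the system yields a = -2, b = 3.
So p(u) = -2u + 3.
Check: p(-2) = 7. ✓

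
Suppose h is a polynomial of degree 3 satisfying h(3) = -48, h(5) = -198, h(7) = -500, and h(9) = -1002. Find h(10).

Forward differences of the values at u = 3, 5, 7, 9:
  h  : -48  -198  -500  -1002
  Δ  : -150  -302  -502
  Δ^2: -152  -200
  Δ^3: -48
The third differences are constant, confirming degree 3.
Interpolating (Newton forward form) and evaluating at u = 10 gives h(10) = -1343.

-1343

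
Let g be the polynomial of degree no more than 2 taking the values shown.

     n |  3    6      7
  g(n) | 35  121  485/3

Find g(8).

Write g(n) = an^2 + bn + c. Substituting each data point gives a linear system:
  9a + 3b + c = 35
  36a + 6b + c = 121
  49a + 7b + c = 485/3
Solving the system yields a = 3, b = 5/3, c = 3.
So g(n) = 3n^2 + (5/3)n + 3.
Then g(8) = 625/3.

625/3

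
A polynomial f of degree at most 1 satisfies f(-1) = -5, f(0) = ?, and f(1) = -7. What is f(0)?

-6

The 2 known points determine the degree-1 polynomial uniquely.
Write f(s) = as + b. Substituting each data point gives a linear system:
  -a + b = -5
  a + b = -7
Solving the system yields a = -1, b = -6.
So f(s) = -s - 6.
Then f(0) = -6.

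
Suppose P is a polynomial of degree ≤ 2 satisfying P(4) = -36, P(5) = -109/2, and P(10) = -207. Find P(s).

Using the Lagrange interpolation formula with nodes 4, 5, 10:
  L_0(s) = (s - 5)(s - 10) / 6
  L_1(s) = (s - 4)(s - 10) / -5
  L_2(s) = (s - 4)(s - 5) / 30
Then P(s) = -36·L_0(s) - 109/2·L_1(s) - 207·L_2(s).
Expanding and collecting terms gives P(s) = -2s^2 - (1/2)s - 2.
Check: P(10) = -207. ✓

P(s) = -2s^2 - (1/2)s - 2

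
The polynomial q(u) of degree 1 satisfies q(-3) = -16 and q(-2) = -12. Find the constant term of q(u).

-4

Write q(u) = au + b. Substituting each data point gives a linear system:
  -3a + b = -16
  -2a + b = -12
Solving the system yields a = 4, b = -4.
So q(u) = 4u - 4.
The constant term is -4.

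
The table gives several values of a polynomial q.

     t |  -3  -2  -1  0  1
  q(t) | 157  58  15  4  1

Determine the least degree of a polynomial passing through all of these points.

Forward differences of the values at t = -3, -2, -1, 0, 1:
  q  : 157  58  15  4  1
  Δ  : -99  -43  -11  -3
  Δ^2: 56  32  8
  Δ^3: -24  -24
  Δ^4: 0
The third differences are constant (-24) and nonzero, while all higher differences vanish, so the minimal degree is 3.

3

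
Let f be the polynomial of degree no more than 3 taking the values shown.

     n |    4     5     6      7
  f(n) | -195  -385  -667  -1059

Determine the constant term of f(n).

Write f(n) = an^3 + bn^2 + cn + d. Substituting each data point gives a linear system:
  64a + 16b + 4c + d = -195
  125a + 25b + 5c + d = -385
  216a + 36b + 6c + d = -667
  343a + 49b + 7c + d = -1059
Solving the system yields a = -3, b = -1, c = 2, d = 5.
So f(n) = -3n^3 - n^2 + 2n + 5.
The constant term is 5.

5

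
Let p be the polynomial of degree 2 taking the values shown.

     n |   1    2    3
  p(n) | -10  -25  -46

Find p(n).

p(n) = -3n^2 - 6n - 1

Write p(n) = an^2 + bn + c. Substituting each data point gives a linear system:
  a + b + c = -10
  4a + 2b + c = -25
  9a + 3b + c = -46
Solving the system yields a = -3, b = -6, c = -1.
So p(n) = -3n^2 - 6n - 1.
Check: p(1) = -10. ✓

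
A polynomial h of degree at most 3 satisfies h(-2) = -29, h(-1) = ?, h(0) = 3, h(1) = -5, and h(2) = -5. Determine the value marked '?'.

On equispaced nodes a degree-3 polynomial has vanishing fourth forward difference, so
  h(-2) - 4·h(-1) + 6·h(0) - 4·h(1) + h(2) = 0.
Substituting the known values and solving for h(-1):
  -4·h(-1) = -4
  h(-1) = 1.

1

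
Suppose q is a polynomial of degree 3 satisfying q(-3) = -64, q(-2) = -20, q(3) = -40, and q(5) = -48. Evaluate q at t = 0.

Write q(t) = at^3 + bt^2 + ct + d. Substituting each data point gives a linear system:
  -27a + 9b - 3c + d = -64
  -8a + 4b - 2c + d = -20
  27a + 9b + 3c + d = -40
  125a + 25b + 5c + d = -48
Solving the system yields a = 1, b = -6, c = -5, d = 2.
So q(t) = t³ - 6t² - 5t + 2.
Then q(0) = 2.

2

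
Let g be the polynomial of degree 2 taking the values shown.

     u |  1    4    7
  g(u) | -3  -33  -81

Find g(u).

g(u) = -u^2 - 5u + 3

Write g(u) = au^2 + bu + c. Substituting each data point gives a linear system:
  a + b + c = -3
  16a + 4b + c = -33
  49a + 7b + c = -81
Solving the system yields a = -1, b = -5, c = 3.
So g(u) = -u² - 5u + 3.
Check: g(4) = -33. ✓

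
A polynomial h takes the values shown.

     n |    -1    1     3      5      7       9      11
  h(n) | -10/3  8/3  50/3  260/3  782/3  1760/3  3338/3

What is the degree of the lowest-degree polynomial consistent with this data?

Forward differences of the values at n = -1, 1, 3, 5, 7, 9, 11:
  h  : -10/3  8/3  50/3  260/3  782/3  1760/3  3338/3
  Δ  : 6  14  70  174  326  526
  Δ^2: 8  56  104  152  200
  Δ^3: 48  48  48  48
  Δ^4: 0  0  0
  Δ^5: 0  0
  Δ^6: 0
The third differences are constant (48) and nonzero, while all higher differences vanish, so the minimal degree is 3.

3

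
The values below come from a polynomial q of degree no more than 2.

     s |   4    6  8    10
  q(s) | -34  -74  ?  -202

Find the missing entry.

The 3 known points determine the degree-2 polynomial uniquely.
Write q(s) = as^2 + bs + c. Substituting each data point gives a linear system:
  16a + 4b + c = -34
  36a + 6b + c = -74
  100a + 10b + c = -202
Solving the system yields a = -2, b = 0, c = -2.
So q(s) = -2s^2 - 2.
Then q(8) = -130.

-130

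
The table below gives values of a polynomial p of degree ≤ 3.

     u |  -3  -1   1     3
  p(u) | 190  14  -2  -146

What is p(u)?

p(u) = -6u^3 + 2u^2 - 2u + 4

Write p(u) = au^3 + bu^2 + cu + d. Substituting each data point gives a linear system:
  -27a + 9b - 3c + d = 190
  -a + b - c + d = 14
  a + b + c + d = -2
  27a + 9b + 3c + d = -146
Solving the system yields a = -6, b = 2, c = -2, d = 4.
So p(u) = -6u^3 + 2u^2 - 2u + 4.
Check: p(-1) = 14. ✓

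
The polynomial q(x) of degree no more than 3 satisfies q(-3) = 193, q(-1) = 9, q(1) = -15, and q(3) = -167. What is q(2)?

-57

Write q(x) = ax^3 + bx^2 + cx + d. Substituting each data point gives a linear system:
  -27a + 9b - 3c + d = 193
  -a + b - c + d = 9
  a + b + c + d = -15
  27a + 9b + 3c + d = -167
Solving the system yields a = -6, b = 2, c = -6, d = -5.
So q(x) = -6x^3 + 2x^2 - 6x - 5.
Then q(2) = -57.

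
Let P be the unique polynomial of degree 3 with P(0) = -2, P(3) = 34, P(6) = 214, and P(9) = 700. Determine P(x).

Using the Lagrange interpolation formula with nodes 0, 3, 6, 9:
  L_0(x) = (x - 3)(x - 6)(x - 9) / -162
  L_1(x) = x(x - 6)(x - 9) / 54
  L_2(x) = x(x - 3)(x - 9) / -54
  L_3(x) = x(x - 3)(x - 6) / 162
Then P(x) = -2·L_0(x) + 34·L_1(x) + 214·L_2(x) + 700·L_3(x).
Expanding and collecting terms gives P(x) = x^3 - x^2 + 6x - 2.
Check: P(6) = 214. ✓

P(x) = x^3 - x^2 + 6x - 2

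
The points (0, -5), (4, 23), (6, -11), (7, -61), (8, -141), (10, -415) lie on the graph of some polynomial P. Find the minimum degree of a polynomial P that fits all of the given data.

Divided differences on the nodes 0, 4, 6, 7, 8, 10:
  order 0: -5  23  -11  -61  -141  -415
  order 1: 7  -17  -50  -80  -137
  order 2: -4  -11  -15  -19
  order 3: -1  -1  -1
  order 4: 0  0
  order 5: 0
The order-3 divided differences are all -1 (nonzero) and every higher order vanishes, so the data lies on a polynomial of degree exactly 3.

3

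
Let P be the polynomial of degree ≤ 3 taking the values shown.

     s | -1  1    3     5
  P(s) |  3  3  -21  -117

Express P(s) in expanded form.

Using the Lagrange interpolation formula with nodes -1, 1, 3, 5:
  L_0(s) = (s - 1)(s - 3)(s - 5) / -48
  L_1(s) = (s + 1)(s - 3)(s - 5) / 16
  L_2(s) = (s + 1)(s - 1)(s - 5) / -16
  L_3(s) = (s + 1)(s - 1)(s - 3) / 48
Then P(s) = 3·L_0(s) + 3·L_1(s) - 21·L_2(s) - 117·L_3(s).
Expanding and collecting terms gives P(s) = -s^3 + s + 3.
Check: P(-1) = 3. ✓

P(s) = -s^3 + s + 3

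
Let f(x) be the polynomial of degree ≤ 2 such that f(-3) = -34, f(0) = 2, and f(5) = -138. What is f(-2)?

Write f(x) = ax^2 + bx + c. Substituting each data point gives a linear system:
  9a - 3b + c = -34
  c = 2
  25a + 5b + c = -138
Solving the system yields a = -5, b = -3, c = 2.
So f(x) = -5x^2 - 3x + 2.
Then f(-2) = -12.

-12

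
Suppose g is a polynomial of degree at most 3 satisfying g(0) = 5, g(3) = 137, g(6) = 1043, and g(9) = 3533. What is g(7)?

1657

Using the Lagrange interpolation formula with nodes 0, 3, 6, 9:
  L_0(n) = (n - 3)(n - 6)(n - 9) / -162
  L_1(n) = n(n - 6)(n - 9) / 54
  L_2(n) = n(n - 3)(n - 9) / -54
  L_3(n) = n(n - 3)(n - 6) / 162
Then g(n) = 5·L_0(n) + 137·L_1(n) + 1043·L_2(n) + 3533·L_3(n).
Expanding and collecting terms gives g(n) = 5n^3 - 2n^2 + 5n + 5.
Evaluating at n = 7: g(7) = 1657.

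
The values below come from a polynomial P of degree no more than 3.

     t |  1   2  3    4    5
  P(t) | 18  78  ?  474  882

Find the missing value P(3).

218

The 4 known points determine the degree-3 polynomial uniquely.
Write P(t) = at^3 + bt^2 + ct + d. Substituting each data point gives a linear system:
  a + b + c + d = 18
  8a + 4b + 2c + d = 78
  64a + 16b + 4c + d = 474
  125a + 25b + 5c + d = 882
Solving the system yields a = 6, b = 4, c = 6, d = 2.
So P(t) = 6t^3 + 4t^2 + 6t + 2.
Then P(3) = 218.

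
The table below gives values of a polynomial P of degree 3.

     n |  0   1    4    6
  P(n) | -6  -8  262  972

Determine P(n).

P(n) = 5n^3 - 2n^2 - 5n - 6

Write P(n) = an^3 + bn^2 + cn + d. Substituting each data point gives a linear system:
  d = -6
  a + b + c + d = -8
  64a + 16b + 4c + d = 262
  216a + 36b + 6c + d = 972
Solving the system yields a = 5, b = -2, c = -5, d = -6.
So P(n) = 5n³ - 2n² - 5n - 6.
Check: P(6) = 972. ✓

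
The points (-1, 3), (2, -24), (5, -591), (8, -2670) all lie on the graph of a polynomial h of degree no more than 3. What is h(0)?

-6

Write h(u) = au^3 + bu^2 + cu + d. Substituting each data point gives a linear system:
  -a + b - c + d = 3
  8a + 4b + 2c + d = -24
  125a + 25b + 5c + d = -591
  512a + 64b + 8c + d = -2670
Solving the system yields a = -6, b = 6, c = 3, d = -6.
So h(u) = -6u^3 + 6u^2 + 3u - 6.
Then h(0) = -6.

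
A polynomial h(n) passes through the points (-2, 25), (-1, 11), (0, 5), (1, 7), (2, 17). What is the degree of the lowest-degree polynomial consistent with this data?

Forward differences of the values at n = -2, -1, 0, 1, 2:
  h  : 25  11  5  7  17
  Δ  : -14  -6  2  10
  Δ^2: 8  8  8
  Δ^3: 0  0
  Δ^4: 0
The second differences are constant (8) and nonzero, while all higher differences vanish, so the minimal degree is 2.

2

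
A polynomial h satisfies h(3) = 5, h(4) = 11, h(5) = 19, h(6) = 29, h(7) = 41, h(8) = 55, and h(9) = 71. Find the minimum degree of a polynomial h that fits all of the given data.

Forward differences of the values at s = 3, 4, 5, 6, 7, 8, 9:
  h  : 5  11  19  29  41  55  71
  Δ  : 6  8  10  12  14  16
  Δ^2: 2  2  2  2  2
  Δ^3: 0  0  0  0
  Δ^4: 0  0  0
  Δ^5: 0  0
  Δ^6: 0
The second differences are constant (2) and nonzero, while all higher differences vanish, so the minimal degree is 2.

2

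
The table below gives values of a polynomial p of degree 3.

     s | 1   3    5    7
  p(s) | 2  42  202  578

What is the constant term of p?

-3

Write p(s) = as^3 + bs^2 + cs + d. Substituting each data point gives a linear system:
  a + b + c + d = 2
  27a + 9b + 3c + d = 42
  125a + 25b + 5c + d = 202
  343a + 49b + 7c + d = 578
Solving the system yields a = 2, b = -3, c = 6, d = -3.
So p(s) = 2s^3 - 3s^2 + 6s - 3.
The constant term is -3.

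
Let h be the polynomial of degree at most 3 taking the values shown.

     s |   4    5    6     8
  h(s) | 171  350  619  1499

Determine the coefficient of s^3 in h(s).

Write h(s) = as^3 + bs^2 + cs + d. Substituting each data point gives a linear system:
  64a + 16b + 4c + d = 171
  125a + 25b + 5c + d = 350
  216a + 36b + 6c + d = 619
  512a + 64b + 8c + d = 1499
Solving the system yields a = 3, b = 0, c = -4, d = -5.
So h(s) = 3s^3 - 4s - 5.
The leading coefficient is 3.

3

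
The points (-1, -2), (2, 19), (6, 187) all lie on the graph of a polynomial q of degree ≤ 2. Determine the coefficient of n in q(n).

Write q(n) = an^2 + bn + c. Substituting each data point gives a linear system:
  a - b + c = -2
  4a + 2b + c = 19
  36a + 6b + c = 187
Solving the system yields a = 5, b = 2, c = -5.
So q(n) = 5n² + 2n - 5.
The coefficient of n is 2.

2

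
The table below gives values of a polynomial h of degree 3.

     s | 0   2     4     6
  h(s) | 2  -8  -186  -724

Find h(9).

Using the Lagrange interpolation formula with nodes 0, 2, 4, 6:
  L_0(s) = (s - 2)(s - 4)(s - 6) / -48
  L_1(s) = s(s - 4)(s - 6) / 16
  L_2(s) = s(s - 2)(s - 6) / -16
  L_3(s) = s(s - 2)(s - 4) / 48
Then h(s) = 2·L_0(s) - 8·L_1(s) - 186·L_2(s) - 724·L_3(s).
Expanding and collecting terms gives h(s) = -4s^3 + 3s^2 + 5s + 2.
Evaluating at s = 9: h(9) = -2626.

-2626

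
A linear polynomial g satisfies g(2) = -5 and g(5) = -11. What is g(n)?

Using the Lagrange interpolation formula with nodes 2, 5:
  L_0(n) = (n - 5) / -3
  L_1(n) = (n - 2) / 3
Then g(n) = -5·L_0(n) - 11·L_1(n).
Expanding and collecting terms gives g(n) = -2n - 1.
Check: g(2) = -5. ✓

g(n) = -2n - 1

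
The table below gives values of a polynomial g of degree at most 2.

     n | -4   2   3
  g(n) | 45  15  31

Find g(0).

1

Write g(n) = an^2 + bn + c. Substituting each data point gives a linear system:
  16a - 4b + c = 45
  4a + 2b + c = 15
  9a + 3b + c = 31
Solving the system yields a = 3, b = 1, c = 1.
So g(n) = 3n^2 + n + 1.
Then g(0) = 1.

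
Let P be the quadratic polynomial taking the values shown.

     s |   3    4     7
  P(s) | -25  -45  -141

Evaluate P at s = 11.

Using the Lagrange interpolation formula with nodes 3, 4, 7:
  L_0(s) = (s - 4)(s - 7) / 4
  L_1(s) = (s - 3)(s - 7) / -3
  L_2(s) = (s - 3)(s - 4) / 12
Then P(s) = -25·L_0(s) - 45·L_1(s) - 141·L_2(s).
Expanding and collecting terms gives P(s) = -3s^2 + s - 1.
Evaluating at s = 11: P(11) = -353.

-353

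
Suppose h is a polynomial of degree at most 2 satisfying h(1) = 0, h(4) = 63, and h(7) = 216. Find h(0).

-1

Forward differences of the values at t = 1, 4, 7:
  h  : 0  63  216
  Δ  : 63  153
  Δ^2: 90
The second differences are constant, confirming degree 2.
Interpolating (Newton forward form) and evaluating at t = 0 gives h(0) = -1.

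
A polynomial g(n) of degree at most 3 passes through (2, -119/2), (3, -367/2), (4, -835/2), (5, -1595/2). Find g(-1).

25/2

Forward differences of the values at n = 2, 3, 4, 5:
  g  : -119/2  -367/2  -835/2  -1595/2
  Δ  : -124  -234  -380
  Δ^2: -110  -146
  Δ^3: -36
The third differences are constant, confirming degree 3.
Interpolating (Newton forward form) and evaluating at n = -1 gives g(-1) = 25/2.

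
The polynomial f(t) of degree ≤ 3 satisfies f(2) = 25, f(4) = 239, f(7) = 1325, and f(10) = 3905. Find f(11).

5209

Using the Lagrange interpolation formula with nodes 2, 4, 7, 10:
  L_0(t) = (t - 4)(t - 7)(t - 10) / -80
  L_1(t) = (t - 2)(t - 7)(t - 10) / 36
  L_2(t) = (t - 2)(t - 4)(t - 10) / -45
  L_3(t) = (t - 2)(t - 4)(t - 7) / 144
Then f(t) = 25·L_0(t) + 239·L_1(t) + 1325·L_2(t) + 3905·L_3(t).
Expanding and collecting terms gives f(t) = 4t^3 - t^2 + t - 5.
Evaluating at t = 11: f(11) = 5209.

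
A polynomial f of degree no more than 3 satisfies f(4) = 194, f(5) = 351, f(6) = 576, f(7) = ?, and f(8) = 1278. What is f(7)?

The 4 known points determine the degree-3 polynomial uniquely.
Write f(s) = as^3 + bs^2 + cs + d. Substituting each data point gives a linear system:
  64a + 16b + 4c + d = 194
  125a + 25b + 5c + d = 351
  216a + 36b + 6c + d = 576
  512a + 64b + 8c + d = 1278
Solving the system yields a = 2, b = 4, c = -1, d = 6.
So f(s) = 2s^3 + 4s^2 - s + 6.
Then f(7) = 881.

881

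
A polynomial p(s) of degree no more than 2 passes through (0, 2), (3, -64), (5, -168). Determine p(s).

p(s) = -6s^2 - 4s + 2

Write p(s) = as^2 + bs + c. Substituting each data point gives a linear system:
  c = 2
  9a + 3b + c = -64
  25a + 5b + c = -168
Solving the system yields a = -6, b = -4, c = 2.
So p(s) = -6s² - 4s + 2.
Check: p(5) = -168. ✓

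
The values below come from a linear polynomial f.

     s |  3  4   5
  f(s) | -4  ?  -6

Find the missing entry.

The 2 known points determine the degree-1 polynomial uniquely.
Write f(s) = as + b. Substituting each data point gives a linear system:
  3a + b = -4
  5a + b = -6
Solving the system yields a = -1, b = -1.
So f(s) = -s - 1.
Then f(4) = -5.

-5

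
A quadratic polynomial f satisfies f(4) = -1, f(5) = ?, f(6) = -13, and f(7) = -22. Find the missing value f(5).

-6

The 3 known points determine the degree-2 polynomial uniquely.
Write f(x) = ax^2 + bx + c. Substituting each data point gives a linear system:
  16a + 4b + c = -1
  36a + 6b + c = -13
  49a + 7b + c = -22
Solving the system yields a = -1, b = 4, c = -1.
So f(x) = -x^2 + 4x - 1.
Then f(5) = -6.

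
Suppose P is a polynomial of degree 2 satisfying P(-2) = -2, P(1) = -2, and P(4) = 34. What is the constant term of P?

-6

Write P(s) = as^2 + bs + c. Substituting each data point gives a linear system:
  4a - 2b + c = -2
  a + b + c = -2
  16a + 4b + c = 34
Solving the system yields a = 2, b = 2, c = -6.
So P(s) = 2s² + 2s - 6.
The constant term is -6.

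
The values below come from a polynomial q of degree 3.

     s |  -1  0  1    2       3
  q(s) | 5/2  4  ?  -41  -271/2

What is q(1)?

-5/2

The 4 known points determine the degree-3 polynomial uniquely.
Write q(s) = as^3 + bs^2 + cs + d. Substituting each data point gives a linear system:
  -a + b - c + d = 5/2
  d = 4
  8a + 4b + 2c + d = -41
  27a + 9b + 3c + d = -271/2
Solving the system yields a = -4, b = -4, c = 3/2, d = 4.
So q(s) = -4s^3 - 4s^2 + (3/2)s + 4.
Then q(1) = -5/2.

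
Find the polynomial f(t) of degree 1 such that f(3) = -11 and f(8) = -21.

f(t) = -2t - 5

Using the Lagrange interpolation formula with nodes 3, 8:
  L_0(t) = (t - 8) / -5
  L_1(t) = (t - 3) / 5
Then f(t) = -11·L_0(t) - 21·L_1(t).
Expanding and collecting terms gives f(t) = -2t - 5.
Check: f(8) = -21. ✓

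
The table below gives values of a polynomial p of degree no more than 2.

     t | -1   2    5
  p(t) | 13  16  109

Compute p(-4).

100

Forward differences of the values at t = -1, 2, 5:
  p  : 13  16  109
  Δ  : 3  93
  Δ^2: 90
The second differences are constant, confirming degree 2.
Interpolating (Newton forward form) and evaluating at t = -4 gives p(-4) = 100.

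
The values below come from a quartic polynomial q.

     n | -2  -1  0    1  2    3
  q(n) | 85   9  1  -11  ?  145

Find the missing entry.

-3

The 5 known points determine the degree-4 polynomial uniquely.
Write q(n) = an^4 + bn^3 + cn^2 + dn + e. Substituting each data point gives a linear system:
  16a - 8b + 4c - 2d + e = 85
  a - b + c - d + e = 9
  e = 1
  a + b + c + d + e = -11
  81a + 27b + 9c + 3d + e = 145
Solving the system yields a = 4, b = -4, c = -6, d = -6, e = 1.
So q(n) = 4n^4 - 4n^3 - 6n^2 - 6n + 1.
Then q(2) = -3.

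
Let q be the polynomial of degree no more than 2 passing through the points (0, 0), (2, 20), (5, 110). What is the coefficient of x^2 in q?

4

Write q(x) = ax^2 + bx + c. Substituting each data point gives a linear system:
  c = 0
  4a + 2b + c = 20
  25a + 5b + c = 110
Solving the system yields a = 4, b = 2, c = 0.
So q(x) = 4x^2 + 2x.
The leading coefficient is 4.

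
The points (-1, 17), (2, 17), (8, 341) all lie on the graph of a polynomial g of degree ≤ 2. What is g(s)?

Write g(s) = as^2 + bs + c. Substituting each data point gives a linear system:
  a - b + c = 17
  4a + 2b + c = 17
  64a + 8b + c = 341
Solving the system yields a = 6, b = -6, c = 5.
So g(s) = 6s² - 6s + 5.
Check: g(2) = 17. ✓

g(s) = 6s^2 - 6s + 5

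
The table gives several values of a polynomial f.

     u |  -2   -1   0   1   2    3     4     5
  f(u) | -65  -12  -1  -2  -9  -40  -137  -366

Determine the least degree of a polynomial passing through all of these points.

4

Forward differences of the values at u = -2, -1, 0, 1, 2, 3, 4, 5:
  f  : -65  -12  -1  -2  -9  -40  -137  -366
  Δ  : 53  11  -1  -7  -31  -97  -229
  Δ^2: -42  -12  -6  -24  -66  -132
  Δ^3: 30  6  -18  -42  -66
  Δ^4: -24  -24  -24  -24
  Δ^5: 0  0  0
  Δ^6: 0  0
  Δ^7: 0
The fourth differences are constant (-24) and nonzero, while all higher differences vanish, so the minimal degree is 4.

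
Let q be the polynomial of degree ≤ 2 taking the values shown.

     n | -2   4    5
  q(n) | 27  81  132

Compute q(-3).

Using the Lagrange interpolation formula with nodes -2, 4, 5:
  L_0(n) = (n - 4)(n - 5) / 42
  L_1(n) = (n + 2)(n - 5) / -6
  L_2(n) = (n + 2)(n - 4) / 7
Then q(n) = 27·L_0(n) + 81·L_1(n) + 132·L_2(n).
Expanding and collecting terms gives q(n) = 6n^2 - 3n - 3.
Evaluating at n = -3: q(-3) = 60.

60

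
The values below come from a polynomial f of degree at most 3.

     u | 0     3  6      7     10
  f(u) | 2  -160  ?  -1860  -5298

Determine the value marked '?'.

The 4 known points determine the degree-3 polynomial uniquely.
Write f(u) = au^3 + bu^2 + cu + d. Substituting each data point gives a linear system:
  d = 2
  27a + 9b + 3c + d = -160
  343a + 49b + 7c + d = -1860
  1000a + 100b + 10c + d = -5298
Solving the system yields a = -5, b = -3, c = 0, d = 2.
So f(u) = -5u^3 - 3u^2 + 2.
Then f(6) = -1186.

-1186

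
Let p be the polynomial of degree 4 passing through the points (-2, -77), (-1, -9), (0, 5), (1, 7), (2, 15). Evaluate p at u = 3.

Forward differences of the values at u = -2, -1, 0, 1, 2:
  p  : -77  -9  5  7  15
  Δ  : 68  14  2  8
  Δ^2: -54  -12  6
  Δ^3: 42  18
  Δ^4: -24
The fourth differences are constant, confirming degree 4.
Interpolating (Newton forward form) and evaluating at u = 3 gives p(3) = 23.

23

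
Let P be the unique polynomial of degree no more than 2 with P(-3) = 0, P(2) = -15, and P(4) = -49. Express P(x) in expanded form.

P(x) = -2x^2 - 5x + 3

Using the Lagrange interpolation formula with nodes -3, 2, 4:
  L_0(x) = (x - 2)(x - 4) / 35
  L_1(x) = (x + 3)(x - 4) / -10
  L_2(x) = (x + 3)(x - 2) / 14
Then P(x) = 0·L_0(x) - 15·L_1(x) - 49·L_2(x).
Expanding and collecting terms gives P(x) = -2x² - 5x + 3.
Check: P(-3) = 0. ✓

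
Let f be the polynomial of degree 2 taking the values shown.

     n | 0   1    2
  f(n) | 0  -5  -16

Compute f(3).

-33

Write f(n) = an^2 + bn + c. Substituting each data point gives a linear system:
  c = 0
  a + b + c = -5
  4a + 2b + c = -16
Solving the system yields a = -3, b = -2, c = 0.
So f(n) = -3n^2 - 2n.
Then f(3) = -33.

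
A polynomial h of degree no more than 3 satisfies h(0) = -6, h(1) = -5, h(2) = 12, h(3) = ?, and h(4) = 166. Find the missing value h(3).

63

On equispaced nodes a degree-3 polynomial has vanishing fourth forward difference, so
  h(0) - 4·h(1) + 6·h(2) - 4·h(3) + h(4) = 0.
Substituting the known values and solving for h(3):
  -4·h(3) = -252
  h(3) = 63.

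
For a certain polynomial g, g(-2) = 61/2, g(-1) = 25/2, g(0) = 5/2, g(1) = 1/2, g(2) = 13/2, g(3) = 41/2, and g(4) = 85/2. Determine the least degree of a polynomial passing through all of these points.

Forward differences of the values at s = -2, -1, 0, 1, 2, 3, 4:
  g  : 61/2  25/2  5/2  1/2  13/2  41/2  85/2
  Δ  : -18  -10  -2  6  14  22
  Δ^2: 8  8  8  8  8
  Δ^3: 0  0  0  0
  Δ^4: 0  0  0
  Δ^5: 0  0
  Δ^6: 0
The second differences are constant (8) and nonzero, while all higher differences vanish, so the minimal degree is 2.

2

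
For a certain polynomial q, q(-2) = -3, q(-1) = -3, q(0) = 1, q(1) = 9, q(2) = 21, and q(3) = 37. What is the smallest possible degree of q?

2

Forward differences of the values at x = -2, -1, 0, 1, 2, 3:
  q  : -3  -3  1  9  21  37
  Δ  : 0  4  8  12  16
  Δ^2: 4  4  4  4
  Δ^3: 0  0  0
  Δ^4: 0  0
  Δ^5: 0
The second differences are constant (4) and nonzero, while all higher differences vanish, so the minimal degree is 2.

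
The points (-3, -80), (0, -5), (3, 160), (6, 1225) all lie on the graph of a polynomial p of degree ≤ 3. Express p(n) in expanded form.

Using the Lagrange interpolation formula with nodes -3, 0, 3, 6:
  L_0(n) = n(n - 3)(n - 6) / -162
  L_1(n) = (n + 3)(n - 3)(n - 6) / 54
  L_2(n) = (n + 3)n(n - 6) / -54
  L_3(n) = (n + 3)n(n - 3) / 162
Then p(n) = -80·L_0(n) - 5·L_1(n) + 160·L_2(n) + 1225·L_3(n).
Expanding and collecting terms gives p(n) = 5n^3 + 5n^2 - 5n - 5.
Check: p(-3) = -80. ✓

p(n) = 5n^3 + 5n^2 - 5n - 5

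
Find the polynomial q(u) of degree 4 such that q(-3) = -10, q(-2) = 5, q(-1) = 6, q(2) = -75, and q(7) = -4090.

q(u) = -u^4 - 4u^3 - 6u^2 - 4u + 5

Using the Lagrange interpolation formula with nodes -3, -2, -1, 2, 7:
  L_0(u) = (u + 2)(u + 1)(u - 2)(u - 7) / 100
  L_1(u) = (u + 3)(u + 1)(u - 2)(u - 7) / -36
  L_2(u) = (u + 3)(u + 2)(u - 2)(u - 7) / 48
  L_3(u) = (u + 3)(u + 2)(u + 1)(u - 7) / -300
  L_4(u) = (u + 3)(u + 2)(u + 1)(u - 2) / 3600
Then q(u) = -10·L_0(u) + 5·L_1(u) + 6·L_2(u) - 75·L_3(u) - 4090·L_4(u).
Expanding and collecting terms gives q(u) = -u⁴ - 4u³ - 6u² - 4u + 5.
Check: q(2) = -75. ✓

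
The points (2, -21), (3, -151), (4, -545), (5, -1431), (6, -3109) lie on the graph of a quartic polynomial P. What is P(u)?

Write P(u) = au^4 + bu^3 + cu^2 + du + e. Substituting each data point gives a linear system:
  16a + 8b + 4c + 2d + e = -21
  81a + 27b + 9c + 3d + e = -151
  256a + 64b + 16c + 4d + e = -545
  625a + 125b + 25c + 5d + e = -1431
  1296a + 216b + 36c + 6d + e = -3109
Solving the system yields a = -3, b = 4, c = -3, d = 4, e = -1.
So P(u) = -3u^4 + 4u^3 - 3u^2 + 4u - 1.
Check: P(2) = -21. ✓

P(u) = -3u^4 + 4u^3 - 3u^2 + 4u - 1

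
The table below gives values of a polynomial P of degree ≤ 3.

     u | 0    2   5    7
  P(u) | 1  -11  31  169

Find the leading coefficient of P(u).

1

Write P(u) = au^3 + bu^2 + cu + d. Substituting each data point gives a linear system:
  d = 1
  8a + 4b + 2c + d = -11
  125a + 25b + 5c + d = 31
  343a + 49b + 7c + d = 169
Solving the system yields a = 1, b = -3, c = -4, d = 1.
So P(u) = u³ - 3u² - 4u + 1.
The leading coefficient is 1.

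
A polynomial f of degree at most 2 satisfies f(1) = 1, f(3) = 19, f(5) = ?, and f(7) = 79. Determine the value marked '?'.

The 3 known points determine the degree-2 polynomial uniquely.
Write f(t) = at^2 + bt + c. Substituting each data point gives a linear system:
  a + b + c = 1
  9a + 3b + c = 19
  49a + 7b + c = 79
Solving the system yields a = 1, b = 5, c = -5.
So f(t) = t^2 + 5t - 5.
Then f(5) = 45.

45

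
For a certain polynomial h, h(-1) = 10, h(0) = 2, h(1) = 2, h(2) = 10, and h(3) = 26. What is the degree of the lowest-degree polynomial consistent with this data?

2

Forward differences of the values at s = -1, 0, 1, 2, 3:
  h  : 10  2  2  10  26
  Δ  : -8  0  8  16
  Δ^2: 8  8  8
  Δ^3: 0  0
  Δ^4: 0
The second differences are constant (8) and nonzero, while all higher differences vanish, so the minimal degree is 2.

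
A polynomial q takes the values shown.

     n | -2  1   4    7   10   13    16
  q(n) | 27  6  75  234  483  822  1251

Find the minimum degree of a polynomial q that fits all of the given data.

2

Forward differences of the values at n = -2, 1, 4, 7, 10, 13, 16:
  q  : 27  6  75  234  483  822  1251
  Δ  : -21  69  159  249  339  429
  Δ^2: 90  90  90  90  90
  Δ^3: 0  0  0  0
  Δ^4: 0  0  0
  Δ^5: 0  0
  Δ^6: 0
The second differences are constant (90) and nonzero, while all higher differences vanish, so the minimal degree is 2.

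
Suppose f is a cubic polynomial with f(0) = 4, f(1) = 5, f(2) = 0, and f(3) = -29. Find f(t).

f(t) = -3t^3 + 6t^2 - 2t + 4

Write f(t) = at^3 + bt^2 + ct + d. Substituting each data point gives a linear system:
  d = 4
  a + b + c + d = 5
  8a + 4b + 2c + d = 0
  27a + 9b + 3c + d = -29
Solving the system yields a = -3, b = 6, c = -2, d = 4.
So f(t) = -3t^3 + 6t^2 - 2t + 4.
Check: f(2) = 0. ✓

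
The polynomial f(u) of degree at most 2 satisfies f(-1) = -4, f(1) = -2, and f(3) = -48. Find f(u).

f(u) = -6u^2 + u + 3

Using the Lagrange interpolation formula with nodes -1, 1, 3:
  L_0(u) = (u - 1)(u - 3) / 8
  L_1(u) = (u + 1)(u - 3) / -4
  L_2(u) = (u + 1)(u - 1) / 8
Then f(u) = -4·L_0(u) - 2·L_1(u) - 48·L_2(u).
Expanding and collecting terms gives f(u) = -6u² + u + 3.
Check: f(3) = -48. ✓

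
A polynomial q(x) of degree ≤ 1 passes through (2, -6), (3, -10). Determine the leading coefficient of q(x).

Write q(x) = ax + b. Substituting each data point gives a linear system:
  2a + b = -6
  3a + b = -10
Solving the system yields a = -4, b = 2.
So q(x) = -4x + 2.
The leading coefficient is -4.

-4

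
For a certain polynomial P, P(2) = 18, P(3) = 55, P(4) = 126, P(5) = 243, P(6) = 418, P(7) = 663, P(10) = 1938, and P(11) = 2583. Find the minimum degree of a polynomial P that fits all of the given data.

Divided differences on the nodes 2, 3, 4, 5, 6, 7, 10, 11:
  order 0: 18  55  126  243  418  663  1938  2583
  order 1: 37  71  117  175  245  425  645
  order 2: 17  23  29  35  45  55
  order 3: 2  2  2  2  2
  order 4: 0  0  0  0
  order 5: 0  0  0
  order 6: 0  0
  order 7: 0
The order-3 divided differences are all 2 (nonzero) and every higher order vanishes, so the data lies on a polynomial of degree exactly 3.

3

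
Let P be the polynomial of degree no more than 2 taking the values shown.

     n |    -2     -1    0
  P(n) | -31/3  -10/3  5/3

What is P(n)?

P(n) = -n^2 + 4n + 5/3

Write P(n) = an^2 + bn + c. Substituting each data point gives a linear system:
  4a - 2b + c = -31/3
  a - b + c = -10/3
  c = 5/3
Solving the system yields a = -1, b = 4, c = 5/3.
So P(n) = -n^2 + 4n + 5/3.
Check: P(-1) = -10/3. ✓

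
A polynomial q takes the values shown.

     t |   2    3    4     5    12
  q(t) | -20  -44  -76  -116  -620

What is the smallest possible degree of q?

Divided differences on the nodes 2, 3, 4, 5, 12:
  order 0: -20  -44  -76  -116  -620
  order 1: -24  -32  -40  -72
  order 2: -4  -4  -4
  order 3: 0  0
  order 4: 0
The order-2 divided differences are all -4 (nonzero) and every higher order vanishes, so the data lies on a polynomial of degree exactly 2.

2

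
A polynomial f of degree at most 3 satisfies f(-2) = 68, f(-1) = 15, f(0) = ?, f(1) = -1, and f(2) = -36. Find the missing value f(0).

On equispaced nodes a degree-3 polynomial has vanishing fourth forward difference, so
  f(-2) - 4·f(-1) + 6·f(0) - 4·f(1) + f(2) = 0.
Substituting the known values and solving for f(0):
  6·f(0) = 24
  f(0) = 4.

4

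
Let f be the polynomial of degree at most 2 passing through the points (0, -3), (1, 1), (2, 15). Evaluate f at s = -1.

3

Forward differences of the values at s = 0, 1, 2:
  f  : -3  1  15
  Δ  : 4  14
  Δ^2: 10
The second differences are constant, confirming degree 2.
Interpolating (Newton forward form) and evaluating at s = -1 gives f(-1) = 3.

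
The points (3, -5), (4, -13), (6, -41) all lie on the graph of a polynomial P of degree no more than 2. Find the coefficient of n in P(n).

6

Write P(n) = an^2 + bn + c. Substituting each data point gives a linear system:
  9a + 3b + c = -5
  16a + 4b + c = -13
  36a + 6b + c = -41
Solving the system yields a = -2, b = 6, c = -5.
So P(n) = -2n² + 6n - 5.
The coefficient of n is 6.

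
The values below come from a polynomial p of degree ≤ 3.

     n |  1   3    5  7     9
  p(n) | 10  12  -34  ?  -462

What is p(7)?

The 4 known points determine the degree-3 polynomial uniquely.
Write p(n) = an^3 + bn^2 + cn + d. Substituting each data point gives a linear system:
  a + b + c + d = 10
  27a + 9b + 3c + d = 12
  125a + 25b + 5c + d = -34
  729a + 81b + 9c + d = -462
Solving the system yields a = -1, b = 3, c = 2, d = 6.
So p(n) = -n^3 + 3n^2 + 2n + 6.
Then p(7) = -176.

-176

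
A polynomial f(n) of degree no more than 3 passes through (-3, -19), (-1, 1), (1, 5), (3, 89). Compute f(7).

Write f(n) = an^3 + bn^2 + cn + d. Substituting each data point gives a linear system:
  -27a + 9b - 3c + d = -19
  -a + b - c + d = 1
  a + b + c + d = 5
  27a + 9b + 3c + d = 89
Solving the system yields a = 2, b = 4, c = 0, d = -1.
So f(n) = 2n^3 + 4n^2 - 1.
Then f(7) = 881.

881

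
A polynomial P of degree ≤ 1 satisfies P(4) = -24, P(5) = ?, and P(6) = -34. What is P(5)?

-29

On equispaced nodes a degree-1 polynomial has vanishing second forward difference, so
  P(4) - 2·P(5) + P(6) = 0.
Substituting the known values and solving for P(5):
  -2·P(5) = 58
  P(5) = -29.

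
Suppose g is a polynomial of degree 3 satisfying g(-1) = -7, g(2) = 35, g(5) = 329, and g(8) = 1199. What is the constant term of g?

Write g(x) = ax^3 + bx^2 + cx + d. Substituting each data point gives a linear system:
  -a + b - c + d = -7
  8a + 4b + 2c + d = 35
  125a + 25b + 5c + d = 329
  512a + 64b + 8c + d = 1199
Solving the system yields a = 2, b = 2, c = 6, d = -1.
So g(x) = 2x^3 + 2x^2 + 6x - 1.
The constant term is -1.

-1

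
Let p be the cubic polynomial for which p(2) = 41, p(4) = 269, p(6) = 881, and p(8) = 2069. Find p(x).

Using the Lagrange interpolation formula with nodes 2, 4, 6, 8:
  L_0(x) = (x - 4)(x - 6)(x - 8) / -48
  L_1(x) = (x - 2)(x - 6)(x - 8) / 16
  L_2(x) = (x - 2)(x - 4)(x - 8) / -16
  L_3(x) = (x - 2)(x - 4)(x - 6) / 48
Then p(x) = 41·L_0(x) + 269·L_1(x) + 881·L_2(x) + 2069·L_3(x).
Expanding and collecting terms gives p(x) = 4x^3 + 2x + 5.
Check: p(2) = 41. ✓

p(x) = 4x^3 + 2x + 5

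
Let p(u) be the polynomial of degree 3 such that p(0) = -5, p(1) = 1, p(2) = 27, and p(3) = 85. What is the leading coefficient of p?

2

Write p(u) = au^3 + bu^2 + cu + d. Substituting each data point gives a linear system:
  d = -5
  a + b + c + d = 1
  8a + 4b + 2c + d = 27
  27a + 9b + 3c + d = 85
Solving the system yields a = 2, b = 4, c = 0, d = -5.
So p(u) = 2u³ + 4u² - 5.
The leading coefficient is 2.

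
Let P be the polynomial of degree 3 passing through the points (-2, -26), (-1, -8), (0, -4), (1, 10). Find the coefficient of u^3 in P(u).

4

Write P(u) = au^3 + bu^2 + cu + d. Substituting each data point gives a linear system:
  -8a + 4b - 2c + d = -26
  -a + b - c + d = -8
  d = -4
  a + b + c + d = 10
Solving the system yields a = 4, b = 5, c = 5, d = -4.
So P(u) = 4u^3 + 5u^2 + 5u - 4.
The leading coefficient is 4.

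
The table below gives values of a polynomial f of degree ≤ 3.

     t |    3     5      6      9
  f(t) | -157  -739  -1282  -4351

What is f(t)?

Write f(t) = at^3 + bt^2 + ct + d. Substituting each data point gives a linear system:
  27a + 9b + 3c + d = -157
  125a + 25b + 5c + d = -739
  216a + 36b + 6c + d = -1282
  729a + 81b + 9c + d = -4351
Solving the system yields a = -6, b = 0, c = 3, d = -4.
So f(t) = -6t³ + 3t - 4.
Check: f(6) = -1282. ✓

f(t) = -6t^3 + 3t - 4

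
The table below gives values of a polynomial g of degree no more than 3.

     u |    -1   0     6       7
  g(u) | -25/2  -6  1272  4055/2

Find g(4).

Write g(u) = au^3 + bu^2 + cu + d. Substituting each data point gives a linear system:
  -a + b - c + d = -25/2
  d = -6
  216a + 36b + 6c + d = 1272
  343a + 49b + 7c + d = 4055/2
Solving the system yields a = 6, b = -1/2, c = 0, d = -6.
So g(u) = 6u³ - (1/2)u² - 6.
Then g(4) = 370.

370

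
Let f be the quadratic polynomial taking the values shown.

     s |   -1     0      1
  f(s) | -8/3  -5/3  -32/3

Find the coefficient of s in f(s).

Write f(s) = as^2 + bs + c. Substituting each data point gives a linear system:
  a - b + c = -8/3
  c = -5/3
  a + b + c = -32/3
Solving the system yields a = -5, b = -4, c = -5/3.
So f(s) = -5s² - 4s - 5/3.
The coefficient of s is -4.

-4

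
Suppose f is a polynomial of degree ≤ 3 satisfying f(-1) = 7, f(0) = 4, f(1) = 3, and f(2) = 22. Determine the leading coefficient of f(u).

Write f(u) = au^3 + bu^2 + cu + d. Substituting each data point gives a linear system:
  -a + b - c + d = 7
  d = 4
  a + b + c + d = 3
  8a + 4b + 2c + d = 22
Solving the system yields a = 3, b = 1, c = -5, d = 4.
So f(u) = 3u³ + u² - 5u + 4.
The leading coefficient is 3.

3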